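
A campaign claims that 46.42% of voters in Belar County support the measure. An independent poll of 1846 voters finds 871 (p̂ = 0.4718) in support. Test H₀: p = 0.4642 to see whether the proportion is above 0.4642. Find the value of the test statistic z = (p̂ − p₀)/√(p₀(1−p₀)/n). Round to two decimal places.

p̂ = 871/1846 ≈ 0.4718.
Under H₀, SE = √(0.4642·0.5358/1846) = √(0.000134734) = 0.0116.
z = (0.4718 − 0.4642)/0.0116 = 0.0076/0.0116 = 0.66.
p-value = P(Z > 0.657) ≈ 0.2555.

z = 0.66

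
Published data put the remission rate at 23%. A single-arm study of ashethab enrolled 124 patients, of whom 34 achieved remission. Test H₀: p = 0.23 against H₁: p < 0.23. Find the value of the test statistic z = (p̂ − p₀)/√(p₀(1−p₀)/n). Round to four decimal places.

p̂ = 34/124 ≈ 0.274194.
Under H₀, SE = √(0.23·0.77/124) = √(0.00142823) = 0.037792.
z = (0.274194 − 0.23)/0.037792 = 0.044194/0.037792 = 1.1694.

z = 1.1694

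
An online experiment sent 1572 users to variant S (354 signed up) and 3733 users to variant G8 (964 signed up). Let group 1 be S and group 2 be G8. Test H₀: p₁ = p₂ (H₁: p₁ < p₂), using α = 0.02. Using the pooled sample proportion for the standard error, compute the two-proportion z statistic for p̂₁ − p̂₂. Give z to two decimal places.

z = -2.54

p̂₁ = 354/1572 ≈ 0.2252, p̂₂ = 964/3733 ≈ 0.2582.
Pooled p̂ = (354+964)/(1572+3733) = 1318/5305 = 0.2484.
SE = √(p̂(1−p̂)(1/n₁+1/n₂)) = √(0.2484·0.7516·0.000904013) = √(0.000168797) = 0.0130.
z = (0.2252 − 0.2582)/0.0130 = -0.0330/0.0130 = -2.54.
p-value = P(Z < -2.544) ≈ 0.0055; since p < α = 0.02, reject H₀.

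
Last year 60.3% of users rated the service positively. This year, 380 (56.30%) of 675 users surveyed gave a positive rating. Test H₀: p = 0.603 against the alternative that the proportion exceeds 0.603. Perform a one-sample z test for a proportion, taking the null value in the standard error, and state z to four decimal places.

z = -2.1260

p̂ = 380/675 = 0.562963.
Standard error under H₀: √(0.603×0.397/675) = 0.018832.
z = (0.562963 − 0.603)/0.018832 = -0.040037/0.018832 = -2.1260.
p-value = P(Z > -2.126) ≈ 0.9832.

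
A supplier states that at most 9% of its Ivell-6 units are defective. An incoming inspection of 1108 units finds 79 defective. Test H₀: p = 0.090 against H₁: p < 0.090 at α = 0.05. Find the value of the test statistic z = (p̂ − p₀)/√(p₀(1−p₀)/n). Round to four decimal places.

z = -2.1751

p̂ = 79/1108 = 0.0712996.
SE = √(p₀(1−p₀)/n) = √(0.0819/1108) = 0.0085975.
z = (0.0712996 − 0.09)/0.0085975 = -0.0187004/0.0085975 = -2.1751.
p-value = P(Z < -2.175) ≈ 0.0148. With α = 0.05, reject H₀.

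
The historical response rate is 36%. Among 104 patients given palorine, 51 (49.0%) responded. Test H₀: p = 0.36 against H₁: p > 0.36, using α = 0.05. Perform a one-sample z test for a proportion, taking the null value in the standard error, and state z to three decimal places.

p̂ = 51/104 = 0.49038.
Standard error under H₀: √(0.36×0.64/104) = 0.04707.
z = (0.49038 − 0.36)/0.04707 = 0.13038/0.04707 = 2.770.
p-value = P(Z > 2.770) ≈ 0.0028, so at α = 0.05 we reject H₀.

z = 2.770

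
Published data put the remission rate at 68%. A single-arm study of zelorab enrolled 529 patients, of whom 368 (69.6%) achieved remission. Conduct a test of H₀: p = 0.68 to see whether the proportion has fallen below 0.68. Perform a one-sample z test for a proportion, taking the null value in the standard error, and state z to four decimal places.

z = 0.7717

p̂ = 368/529 ≈ 0.695652.
Under H₀, SE = √(0.68·0.32/529) = √(0.000411342) = 0.020282.
z = (0.695652 − 0.68)/0.020282 = 0.015652/0.020282 = 0.7717.
p-value = P(Z < 0.772) ≈ 0.7799.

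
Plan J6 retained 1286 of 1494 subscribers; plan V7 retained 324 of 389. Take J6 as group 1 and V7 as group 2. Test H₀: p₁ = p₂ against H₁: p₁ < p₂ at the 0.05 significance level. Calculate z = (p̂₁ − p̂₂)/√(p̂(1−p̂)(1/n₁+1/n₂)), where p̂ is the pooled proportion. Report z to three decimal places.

p̂₁ = 1286/1494 ≈ 0.86078, p̂₂ = 324/389 ≈ 0.83290.
Pooled p̂ = (1286+324)/(1494+389) = 1610/1883 = 0.85502.
SE = √(0.123962 × 0.00324004) = 0.02004.
z = (0.86078 − 0.83290)/0.02004 = 0.02788/0.02004 = 1.391.
p-value = P(Z < 1.391) ≈ 0.9178. With α = 0.05, fail to reject H₀.

z = 1.391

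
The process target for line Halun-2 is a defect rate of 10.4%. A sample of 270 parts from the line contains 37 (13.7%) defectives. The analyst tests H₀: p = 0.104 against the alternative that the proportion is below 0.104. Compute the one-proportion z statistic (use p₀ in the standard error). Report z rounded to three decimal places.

z = 1.778

p̂ = 37/270 = 0.13704.
Standard error under H₀: √(0.104×0.896/270) = 0.01858.
z = (0.13704 − 0.104)/0.01858 = 0.03304/0.01858 = 1.778.
p-value = P(Z < 1.778) ≈ 0.9623.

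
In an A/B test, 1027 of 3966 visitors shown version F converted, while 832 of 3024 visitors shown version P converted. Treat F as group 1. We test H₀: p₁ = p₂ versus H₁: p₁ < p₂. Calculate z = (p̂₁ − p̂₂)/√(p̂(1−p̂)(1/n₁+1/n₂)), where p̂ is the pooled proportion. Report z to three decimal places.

z = -1.517

p̂₁ = 1027/3966 ≈ 0.258951, p̂₂ = 832/3024 ≈ 0.275132.
Pooled p̂ = (1027+832)/(3966+3024) = 1859/6990 = 0.265951.
SE = √(0.195221 × 0.000582831) = 0.010667.
z = (0.258951 − 0.275132)/0.010667 = -0.016181/0.010667 = -1.517.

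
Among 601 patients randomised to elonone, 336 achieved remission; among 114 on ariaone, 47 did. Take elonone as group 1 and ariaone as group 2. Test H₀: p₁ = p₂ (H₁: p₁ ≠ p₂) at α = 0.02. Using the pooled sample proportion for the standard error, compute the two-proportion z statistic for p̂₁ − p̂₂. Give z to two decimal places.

p̂₁ = 336/601 = 0.5591, p̂₂ = 47/114 = 0.4123.
Pooled p̂ = (336+47)/(601+114) = 383/715 = 0.5357.
SE = √(p̂(1−p̂)(1/n₁+1/n₂)) = √(0.5357·0.4643·0.0104358) = √(0.00259568) = 0.0509.
z = (0.5591 − 0.4123)/0.0509 = 0.1468/0.0509 = 2.88.
p-value = 2·P(Z > 2.881) ≈ 0.0040; since p < α = 0.02, reject H₀.

z = 2.88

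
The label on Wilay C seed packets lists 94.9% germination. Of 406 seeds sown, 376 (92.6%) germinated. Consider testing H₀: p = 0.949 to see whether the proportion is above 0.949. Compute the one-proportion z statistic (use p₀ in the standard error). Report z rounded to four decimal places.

p̂ = 376/406 ≈ 0.9261084.
Standard error under H₀: √(0.949×0.051/406) = 0.0109183.
z = (0.9261084 − 0.949)/0.0109183 = -0.0228916/0.0109183 = -2.0966.

z = -2.0966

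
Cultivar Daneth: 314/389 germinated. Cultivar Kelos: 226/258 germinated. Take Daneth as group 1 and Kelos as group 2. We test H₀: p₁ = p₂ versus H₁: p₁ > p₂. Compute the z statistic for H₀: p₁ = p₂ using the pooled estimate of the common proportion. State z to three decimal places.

p̂₁ = 314/389 ≈ 0.80720, p̂₂ = 226/258 ≈ 0.87597.
Pooled p̂ = (314+226)/(389+258) = 540/647 = 0.83462.
SE = √(0.138029 × 0.00644666) = 0.02983.
z = (0.80720 − 0.87597)/0.02983 = -0.06877/0.02983 = -2.305.
p-value = P(Z > -2.305) ≈ 0.9894.

z = -2.305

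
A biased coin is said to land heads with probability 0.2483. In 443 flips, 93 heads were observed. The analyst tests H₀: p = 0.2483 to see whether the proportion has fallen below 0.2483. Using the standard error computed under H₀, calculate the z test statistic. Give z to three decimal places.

z = -1.869

p̂ = 93/443 = 0.20993.
Standard error under H₀: √(0.2483×0.7517/443) = 0.02053.
z = (0.20993 − 0.2483)/0.02053 = -0.03837/0.02053 = -1.869.
p-value = P(Z < -1.869) ≈ 0.0308.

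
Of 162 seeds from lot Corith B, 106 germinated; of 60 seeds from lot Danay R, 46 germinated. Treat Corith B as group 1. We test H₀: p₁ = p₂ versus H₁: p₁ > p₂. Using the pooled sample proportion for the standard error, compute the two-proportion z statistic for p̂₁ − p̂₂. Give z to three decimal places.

z = -1.600

p̂₁ = 106/162 ≈ 0.65432, p̂₂ = 46/60 ≈ 0.76667.
Pooled p̂ = (106+46)/(162+60) = 152/222 = 0.68468.
SE = √(0.215892 × 0.0228395) = 0.07022.
z = (0.65432 − 0.76667)/0.07022 = -0.11235/0.07022 = -1.600.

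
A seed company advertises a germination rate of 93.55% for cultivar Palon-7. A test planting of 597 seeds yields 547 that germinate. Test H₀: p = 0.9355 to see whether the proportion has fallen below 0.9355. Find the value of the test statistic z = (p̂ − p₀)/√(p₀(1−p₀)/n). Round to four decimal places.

z = -1.9150

p̂ = 547/597 ≈ 0.9162479.
Standard error under H₀: √(0.9355×0.0645/597) = 0.0100534.
z = (0.9162479 − 0.9355)/0.0100534 = -0.0192521/0.0100534 = -1.9150.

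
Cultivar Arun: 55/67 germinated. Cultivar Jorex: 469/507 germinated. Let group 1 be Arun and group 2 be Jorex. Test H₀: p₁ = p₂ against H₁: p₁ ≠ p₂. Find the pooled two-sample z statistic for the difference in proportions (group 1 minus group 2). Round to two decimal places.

z = -2.84

p̂₁ = 55/67 ≈ 0.8209, p̂₂ = 469/507 ≈ 0.9250.
Pooled p̂ = (55+469)/(67+507) = 524/574 = 0.9129.
SE = √(p̂(1−p̂)(1/n₁+1/n₂)) = √(0.9129·0.0871·0.0168978) = √(0.00134371) = 0.0367.
z = (0.8209 − 0.9250)/0.0367 = -0.1041/0.0367 = -2.84.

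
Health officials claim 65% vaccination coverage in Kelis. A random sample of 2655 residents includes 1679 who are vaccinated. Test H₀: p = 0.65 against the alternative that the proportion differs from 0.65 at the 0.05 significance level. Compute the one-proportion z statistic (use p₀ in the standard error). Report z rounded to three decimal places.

z = -1.902

p̂ = 1679/2655 ≈ 0.63239.
Standard error under H₀: √(0.65×0.35/2655) = 0.00926.
z = (0.63239 − 0.65)/0.00926 = -0.01761/0.00926 = -1.902.
p-value = 2·P(Z > 1.902) ≈ 0.0571, so at α = 0.05 we fail to reject H₀.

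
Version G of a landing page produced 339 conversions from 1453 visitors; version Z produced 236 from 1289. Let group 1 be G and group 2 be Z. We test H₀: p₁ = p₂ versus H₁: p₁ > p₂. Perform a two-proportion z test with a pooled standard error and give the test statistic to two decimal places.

z = 3.22

p̂₁ = 339/1453 = 0.2333, p̂₂ = 236/1289 = 0.1831.
Pooled p̂ = (339+236)/(1453+1289) = 575/2742 = 0.2097.
SE = √(0.165726 × 0.00146403) = 0.0156.
z = (0.2333 − 0.1831)/0.0156 = 0.0502/0.0156 = 3.22.
p-value = P(Z > 3.224) ≈ 0.0006.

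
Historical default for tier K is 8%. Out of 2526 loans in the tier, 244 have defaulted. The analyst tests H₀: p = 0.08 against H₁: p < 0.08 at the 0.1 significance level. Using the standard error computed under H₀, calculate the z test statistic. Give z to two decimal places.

p̂ = 244/2526 ≈ 0.0966.
Standard error under H₀: √(0.08×0.92/2526) = 0.0054.
z = (0.0966 − 0.08)/0.0054 = 0.0166/0.0054 = 3.07.
p-value = P(Z < 3.074) ≈ 0.9989; since p > α = 0.1, fail to reject H₀.

z = 3.07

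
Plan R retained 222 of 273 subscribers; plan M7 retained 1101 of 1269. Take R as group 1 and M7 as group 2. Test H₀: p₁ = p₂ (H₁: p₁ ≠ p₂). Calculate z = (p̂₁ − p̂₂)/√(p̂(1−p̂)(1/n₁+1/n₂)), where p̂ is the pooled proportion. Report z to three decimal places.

p̂₁ = 222/273 ≈ 0.81319, p̂₂ = 1101/1269 ≈ 0.86761.
Pooled p̂ = (222+1101)/(273+1269) = 1323/1542 = 0.85798.
SE = √(0.121853 × 0.00445103) = 0.02329.
z = (0.81319 − 0.86761)/0.02329 = -0.05442/0.02329 = -2.337.
p-value = 2·P(Z > 2.337) ≈ 0.0194.

z = -2.337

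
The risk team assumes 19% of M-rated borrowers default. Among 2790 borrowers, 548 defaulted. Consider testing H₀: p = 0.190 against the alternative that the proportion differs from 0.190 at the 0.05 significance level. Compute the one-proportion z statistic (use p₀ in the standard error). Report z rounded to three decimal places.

p̂ = 548/2790 ≈ 0.19642.
SE = √(p₀(1−p₀)/n) = √(0.1539/2790) = 0.00743.
z = (0.19642 − 0.19)/0.00743 = 0.00642/0.00743 = 0.864.
Two-sided p-value ≈ 2·Φ(−0.864) = 0.3877. With α = 0.05, fail to reject H₀.

z = 0.864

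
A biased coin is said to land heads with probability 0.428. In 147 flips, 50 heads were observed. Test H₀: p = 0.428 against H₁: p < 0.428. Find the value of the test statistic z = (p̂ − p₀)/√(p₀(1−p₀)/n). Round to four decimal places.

p̂ = 50/147 ≈ 0.3401361.
SE = √(p₀(1−p₀)/n) = √(0.24482/147) = 0.0408095.
z = (0.3401361 − 0.428)/0.0408095 = -0.0878639/0.0408095 = -2.1530.
p-value = P(Z < -2.153) ≈ 0.0157.

z = -2.1530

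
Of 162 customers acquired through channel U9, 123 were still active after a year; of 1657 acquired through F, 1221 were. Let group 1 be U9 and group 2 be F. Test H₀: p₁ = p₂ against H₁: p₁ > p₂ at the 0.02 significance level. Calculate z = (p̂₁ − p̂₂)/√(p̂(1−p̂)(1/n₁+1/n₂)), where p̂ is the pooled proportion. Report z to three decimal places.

p̂₁ = 123/162 = 0.75926, p̂₂ = 1221/1657 = 0.73687.
Pooled p̂ = (123+1221)/(162+1657) = 1344/1819 = 0.73887.
SE = √(0.192942 × 0.00677634) = 0.03616.
z = (0.75926 − 0.73687)/0.03616 = 0.02239/0.03616 = 0.619.
p-value = P(Z > 0.619) ≈ 0.2679. With α = 0.02, fail to reject H₀.

z = 0.619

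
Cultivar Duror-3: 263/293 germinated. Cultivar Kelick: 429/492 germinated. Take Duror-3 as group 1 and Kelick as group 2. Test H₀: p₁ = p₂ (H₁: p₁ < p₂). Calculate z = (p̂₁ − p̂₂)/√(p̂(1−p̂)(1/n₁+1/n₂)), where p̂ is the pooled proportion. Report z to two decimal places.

z = 1.08

p̂₁ = 263/293 = 0.8976, p̂₂ = 429/492 = 0.8720.
Pooled p̂ = (263+429)/(293+492) = 692/785 = 0.8815.
SE = √(p̂(1−p̂)(1/n₁+1/n₂)) = √(0.8815·0.1185·0.00544549) = √(0.000568704) = 0.0238.
z = (0.8976 − 0.8720)/0.0238 = 0.0256/0.0238 = 1.08.
p-value = P(Z < 1.076) ≈ 0.8590.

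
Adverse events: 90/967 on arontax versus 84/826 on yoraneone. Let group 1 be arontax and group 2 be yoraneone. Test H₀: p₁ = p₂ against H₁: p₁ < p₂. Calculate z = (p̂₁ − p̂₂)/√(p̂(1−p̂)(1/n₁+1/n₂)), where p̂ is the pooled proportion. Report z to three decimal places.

p̂₁ = 90/967 ≈ 0.093071, p̂₂ = 84/826 ≈ 0.101695.
Pooled p̂ = (90+84)/(967+826) = 174/1793 = 0.097044.
SE = √(0.0876265 × 0.00224478) = 0.014025.
z = (0.093071 − 0.101695)/0.014025 = -0.008624/0.014025 = -0.615.
p-value = P(Z < -0.615) ≈ 0.2693.

z = -0.615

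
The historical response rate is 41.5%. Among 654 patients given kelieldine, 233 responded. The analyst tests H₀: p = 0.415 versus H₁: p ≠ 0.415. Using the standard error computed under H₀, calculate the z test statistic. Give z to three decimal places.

p̂ = 233/654 ≈ 0.35627.
Under H₀, SE = √(0.415·0.585/654) = √(0.000371216) = 0.01927.
z = (0.35627 − 0.415)/0.01927 = -0.05873/0.01927 = -3.048.

z = -3.048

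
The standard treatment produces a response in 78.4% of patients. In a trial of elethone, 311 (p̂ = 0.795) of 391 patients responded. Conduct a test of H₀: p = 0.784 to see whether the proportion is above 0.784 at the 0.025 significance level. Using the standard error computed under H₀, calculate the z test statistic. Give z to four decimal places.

p̂ = 311/391 ≈ 0.795396.
SE = √(p₀(1−p₀)/n) = √(0.16934/391) = 0.020811.
z = (0.795396 − 0.784)/0.020811 = 0.011396/0.020811 = 0.5476.
p-value = P(Z > 0.548) ≈ 0.2920. With α = 0.025, fail to reject H₀.

z = 0.5476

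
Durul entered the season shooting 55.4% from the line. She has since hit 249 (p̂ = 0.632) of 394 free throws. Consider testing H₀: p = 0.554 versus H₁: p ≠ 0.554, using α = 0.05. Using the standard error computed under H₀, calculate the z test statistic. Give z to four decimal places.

z = 3.1139

p̂ = 249/394 ≈ 0.6319797.
Standard error under H₀: √(0.554×0.446/394) = 0.0250423.
z = (0.6319797 − 0.554)/0.0250423 = 0.0779797/0.0250423 = 3.1139.
p-value = 2·P(Z > 3.114) ≈ 0.0018, so at α = 0.05 we reject H₀.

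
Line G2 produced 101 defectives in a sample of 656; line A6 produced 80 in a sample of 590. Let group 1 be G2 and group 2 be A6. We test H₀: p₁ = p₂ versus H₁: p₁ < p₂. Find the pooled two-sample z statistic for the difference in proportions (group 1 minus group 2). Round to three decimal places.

z = 0.919

p̂₁ = 101/656 ≈ 0.15396, p̂₂ = 80/590 ≈ 0.13559.
Pooled p̂ = (101+80)/(656+590) = 181/1246 = 0.14526.
SE = √(p̂(1−p̂)(1/n₁+1/n₂)) = √(0.14526·0.85474·0.00321931) = √(0.000399719) = 0.01999.
z = (0.15396 − 0.13559)/0.01999 = 0.01837/0.01999 = 0.919.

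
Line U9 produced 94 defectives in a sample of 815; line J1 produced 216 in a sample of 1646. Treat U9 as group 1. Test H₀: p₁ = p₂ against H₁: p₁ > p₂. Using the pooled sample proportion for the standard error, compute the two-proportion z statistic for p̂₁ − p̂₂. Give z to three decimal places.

z = -1.118

p̂₁ = 94/815 ≈ 0.11534, p̂₂ = 216/1646 ≈ 0.13123.
Pooled p̂ = (94+216)/(815+1646) = 310/2461 = 0.12597.
SE = √(0.110098 × 0.00183453) = 0.01421.
z = (0.11534 − 0.13123)/0.01421 = -0.01589/0.01421 = -1.118.
p-value = P(Z > -1.118) ≈ 0.8682.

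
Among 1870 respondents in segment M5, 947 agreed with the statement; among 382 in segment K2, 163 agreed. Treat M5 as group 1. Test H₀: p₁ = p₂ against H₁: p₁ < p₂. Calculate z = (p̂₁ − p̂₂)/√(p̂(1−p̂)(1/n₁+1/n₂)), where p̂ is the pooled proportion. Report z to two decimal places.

z = 2.84

p̂₁ = 947/1870 = 0.5064, p̂₂ = 163/382 = 0.4267.
Pooled p̂ = (947+163)/(1870+382) = 1110/2252 = 0.4929.
SE = √(0.24995 × 0.00315256) = 0.0281.
z = (0.5064 − 0.4267)/0.0281 = 0.0797/0.0281 = 2.84.
p-value = P(Z < 2.840) ≈ 0.9977.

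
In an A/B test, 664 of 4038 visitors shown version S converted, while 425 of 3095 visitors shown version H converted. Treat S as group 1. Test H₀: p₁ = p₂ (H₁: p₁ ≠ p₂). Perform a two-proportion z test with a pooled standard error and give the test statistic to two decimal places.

p̂₁ = 664/4038 ≈ 0.16444, p̂₂ = 425/3095 ≈ 0.13732.
Pooled p̂ = (664+425)/(4038+3095) = 1089/7133 = 0.15267.
SE = √(p̂(1−p̂)(1/n₁+1/n₂)) = √(0.15267·0.84733·0.000570749) = √(7.38334e-05) = 0.00859.
z = (0.16444 − 0.13732)/0.00859 = 0.02712/0.00859 = 3.16.

z = 3.16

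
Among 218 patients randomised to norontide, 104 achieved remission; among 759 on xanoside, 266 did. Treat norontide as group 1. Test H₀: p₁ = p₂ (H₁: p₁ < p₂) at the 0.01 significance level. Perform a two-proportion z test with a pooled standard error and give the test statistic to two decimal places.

p̂₁ = 104/218 ≈ 0.47706, p̂₂ = 266/759 ≈ 0.35046.
Pooled p̂ = (104+266)/(218+759) = 370/977 = 0.37871.
SE = √(p̂(1−p̂)(1/n₁+1/n₂)) = √(0.37871·0.62129·0.00590468) = √(0.0013893) = 0.03727.
z = (0.47706 − 0.35046)/0.03727 = 0.12660/0.03727 = 3.40.
p-value = P(Z < 3.397) ≈ 0.9997. With α = 0.01, fail to reject H₀.

z = 3.40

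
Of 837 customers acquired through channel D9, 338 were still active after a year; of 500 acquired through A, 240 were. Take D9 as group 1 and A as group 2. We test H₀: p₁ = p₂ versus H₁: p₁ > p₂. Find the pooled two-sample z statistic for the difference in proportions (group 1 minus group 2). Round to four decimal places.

p̂₁ = 338/837 ≈ 0.403823, p̂₂ = 240/500 ≈ 0.480000.
Pooled p̂ = (338+240)/(837+500) = 578/1337 = 0.432311.
SE = √(p̂(1−p̂)(1/n₁+1/n₂)) = √(0.432311·0.567689·0.00319474) = √(0.000784048) = 0.028001.
z = (0.403823 − 0.480000)/0.028001 = -0.076177/0.028001 = -2.7205.
p-value = P(Z > -2.721) ≈ 0.9967.

z = -2.7205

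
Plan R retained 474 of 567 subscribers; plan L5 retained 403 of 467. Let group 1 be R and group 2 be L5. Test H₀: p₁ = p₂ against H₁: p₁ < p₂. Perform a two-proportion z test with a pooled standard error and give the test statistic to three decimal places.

p̂₁ = 474/567 = 0.83598, p̂₂ = 403/467 = 0.86296.
Pooled p̂ = (474+403)/(567+467) = 877/1034 = 0.84816.
SE = √(p̂(1−p̂)(1/n₁+1/n₂)) = √(0.84816·0.15184·0.003905) = √(0.000502897) = 0.02243.
z = (0.83598 − 0.86296)/0.02243 = -0.02698/0.02243 = -1.203.

z = -1.203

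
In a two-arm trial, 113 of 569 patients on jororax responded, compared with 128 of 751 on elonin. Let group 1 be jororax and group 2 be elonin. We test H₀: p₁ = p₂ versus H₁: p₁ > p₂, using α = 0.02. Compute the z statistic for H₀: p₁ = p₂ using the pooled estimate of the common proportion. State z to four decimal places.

z = 1.3113

p̂₁ = 113/569 ≈ 0.198594, p̂₂ = 128/751 ≈ 0.170439.
Pooled p̂ = (113+128)/(569+751) = 241/1320 = 0.182576.
SE = √(p̂(1−p̂)(1/n₁+1/n₂)) = √(0.182576·0.817424·0.00308903) = √(0.000461012) = 0.021471.
z = (0.198594 − 0.170439)/0.021471 = 0.028155/0.021471 = 1.3113.
p-value = P(Z > 1.311) ≈ 0.0949; since p > α = 0.02, fail to reject H₀.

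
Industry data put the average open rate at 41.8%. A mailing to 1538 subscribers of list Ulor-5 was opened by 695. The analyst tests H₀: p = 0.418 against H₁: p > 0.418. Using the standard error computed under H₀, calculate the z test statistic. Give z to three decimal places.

p̂ = 695/1538 = 0.45189.
SE = √(p₀(1−p₀)/n) = √(0.24328/1538) = 0.01258.
z = (0.45189 − 0.418)/0.01258 = 0.03389/0.01258 = 2.694.

z = 2.694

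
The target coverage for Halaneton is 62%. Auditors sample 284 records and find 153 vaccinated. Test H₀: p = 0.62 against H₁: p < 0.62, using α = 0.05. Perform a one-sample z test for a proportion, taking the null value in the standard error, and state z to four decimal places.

p̂ = 153/284 ≈ 0.538732.
Standard error under H₀: √(0.62×0.38/284) = 0.028802.
z = (0.538732 − 0.62)/0.028802 = -0.081268/0.028802 = -2.8216.
p-value = P(Z < -2.822) ≈ 0.0024, so at α = 0.05 we reject H₀.

z = -2.8216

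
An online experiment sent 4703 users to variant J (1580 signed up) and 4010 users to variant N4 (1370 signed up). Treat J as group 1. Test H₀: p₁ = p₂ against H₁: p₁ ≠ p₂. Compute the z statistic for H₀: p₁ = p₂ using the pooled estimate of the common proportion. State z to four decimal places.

p̂₁ = 1580/4703 ≈ 0.335956, p̂₂ = 1370/4010 ≈ 0.341646.
Pooled p̂ = (1580+1370)/(4703+4010) = 2950/8713 = 0.338575.
SE = √(0.223942 × 0.000462007) = 0.010172.
z = (0.335956 − 0.341646)/0.010172 = -0.005690/0.010172 = -0.5594.

z = -0.5594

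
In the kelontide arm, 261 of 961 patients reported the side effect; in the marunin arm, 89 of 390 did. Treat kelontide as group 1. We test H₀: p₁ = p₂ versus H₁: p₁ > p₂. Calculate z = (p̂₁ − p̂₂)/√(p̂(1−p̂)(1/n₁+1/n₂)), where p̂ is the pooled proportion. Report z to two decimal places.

p̂₁ = 261/961 = 0.2716, p̂₂ = 89/390 = 0.2282.
Pooled p̂ = (261+89)/(961+390) = 350/1351 = 0.2591.
SE = √(0.191951 × 0.00360469) = 0.0263.
z = (0.2716 − 0.2282)/0.0263 = 0.0434/0.0263 = 1.65.

z = 1.65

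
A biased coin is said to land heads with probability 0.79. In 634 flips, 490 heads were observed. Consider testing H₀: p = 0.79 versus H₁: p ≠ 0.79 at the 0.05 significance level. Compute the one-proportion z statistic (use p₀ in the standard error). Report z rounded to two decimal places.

p̂ = 490/634 ≈ 0.7729.
SE = √(p₀(1−p₀)/n) = √(0.1659/634) = 0.0162.
z = (0.7729 − 0.79)/0.0162 = -0.0171/0.0162 = -1.06.
p-value = 2·P(Z > 1.059) ≈ 0.2896. With α = 0.05, fail to reject H₀.

z = -1.06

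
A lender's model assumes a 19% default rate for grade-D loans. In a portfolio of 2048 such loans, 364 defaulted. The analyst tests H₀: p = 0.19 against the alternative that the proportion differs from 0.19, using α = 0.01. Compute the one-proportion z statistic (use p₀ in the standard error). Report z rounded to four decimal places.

z = -1.4149

p̂ = 364/2048 ≈ 0.177734.
SE = √(p₀(1−p₀)/n) = √(0.1539/2048) = 0.008669.
z = (0.177734 − 0.19)/0.008669 = -0.012266/0.008669 = -1.4149.
Two-sided p-value ≈ 2·Φ(−1.415) = 0.1571, so at α = 0.01 we fail to reject H₀.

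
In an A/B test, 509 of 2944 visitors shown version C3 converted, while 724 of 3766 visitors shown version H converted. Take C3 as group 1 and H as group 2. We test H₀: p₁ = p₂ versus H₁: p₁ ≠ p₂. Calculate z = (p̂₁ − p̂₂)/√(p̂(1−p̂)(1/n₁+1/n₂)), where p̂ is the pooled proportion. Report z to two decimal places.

p̂₁ = 509/2944 = 0.1729, p̂₂ = 724/3766 = 0.1922.
Pooled p̂ = (509+724)/(2944+3766) = 1233/6710 = 0.1838.
SE = √(0.149989 × 0.000605208) = 0.0095.
z = (0.1729 − 0.1922)/0.0095 = -0.0193/0.0095 = -2.03.

z = -2.03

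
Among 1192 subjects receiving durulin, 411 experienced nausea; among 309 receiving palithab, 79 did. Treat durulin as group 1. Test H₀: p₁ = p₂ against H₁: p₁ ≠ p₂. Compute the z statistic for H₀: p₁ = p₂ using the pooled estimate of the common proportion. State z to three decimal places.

z = 2.978

p̂₁ = 411/1192 = 0.34480, p̂₂ = 79/309 = 0.25566.
Pooled p̂ = (411+79)/(1192+309) = 490/1501 = 0.32645.
SE = √(p̂(1−p̂)(1/n₁+1/n₂)) = √(0.32645·0.67355·0.00407517) = √(0.000896049) = 0.02993.
z = (0.34480 − 0.25566)/0.02993 = 0.08914/0.02993 = 2.978.
Two-sided p-value ≈ 2·Φ(−2.978) = 0.0029.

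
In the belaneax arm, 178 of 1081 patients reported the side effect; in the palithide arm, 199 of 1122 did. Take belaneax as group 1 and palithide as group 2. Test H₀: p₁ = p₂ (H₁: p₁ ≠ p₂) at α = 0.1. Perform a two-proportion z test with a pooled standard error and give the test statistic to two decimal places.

z = -0.79

p̂₁ = 178/1081 ≈ 0.1647, p̂₂ = 199/1122 ≈ 0.1774.
Pooled p̂ = (178+199)/(1081+1122) = 377/2203 = 0.1711.
SE = √(0.141845 × 0.00181633) = 0.0161.
z = (0.1647 − 0.1774)/0.0161 = -0.0127/0.0161 = -0.79.
p-value = 2·P(Z > 0.791) ≈ 0.4288, so at α = 0.1 we fail to reject H₀.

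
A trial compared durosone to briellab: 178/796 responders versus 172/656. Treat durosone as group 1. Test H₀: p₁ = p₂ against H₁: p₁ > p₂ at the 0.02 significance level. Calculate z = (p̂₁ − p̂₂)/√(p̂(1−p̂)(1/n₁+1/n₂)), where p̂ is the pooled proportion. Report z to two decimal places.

p̂₁ = 178/796 ≈ 0.2236, p̂₂ = 172/656 ≈ 0.2622.
Pooled p̂ = (178+172)/(796+656) = 350/1452 = 0.2410.
SE = √(p̂(1−p̂)(1/n₁+1/n₂)) = √(0.2410·0.7590·0.00278067) = √(0.000508705) = 0.0226.
z = (0.2236 − 0.2622)/0.0226 = -0.0386/0.0226 = -1.71.
p-value = P(Z > -1.710) ≈ 0.9564; since p > α = 0.02, fail to reject H₀.

z = -1.71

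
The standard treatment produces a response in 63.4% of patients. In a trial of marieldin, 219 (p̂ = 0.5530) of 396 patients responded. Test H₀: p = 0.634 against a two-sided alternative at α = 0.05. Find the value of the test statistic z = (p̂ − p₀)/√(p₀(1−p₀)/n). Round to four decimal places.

z = -3.3449

p̂ = 219/396 = 0.553030.
Standard error under H₀: √(0.634×0.366/396) = 0.024207.
z = (0.553030 − 0.634)/0.024207 = -0.080970/0.024207 = -3.3449.
Two-sided p-value ≈ 2·Φ(−3.345) = 0.0008. With α = 0.05, reject H₀.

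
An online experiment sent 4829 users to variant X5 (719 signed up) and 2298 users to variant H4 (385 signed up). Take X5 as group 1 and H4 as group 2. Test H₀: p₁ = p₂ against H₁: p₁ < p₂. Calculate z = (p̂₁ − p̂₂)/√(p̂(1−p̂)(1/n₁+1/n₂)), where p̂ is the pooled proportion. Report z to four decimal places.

z = -2.0334

p̂₁ = 719/4829 = 0.1488921, p̂₂ = 385/2298 = 0.1675370.
Pooled p̂ = (719+385)/(4829+2298) = 1104/7127 = 0.1549039.
SE = √(p̂(1−p̂)(1/n₁+1/n₂)) = √(0.1549039·0.8450961·0.000642243) = √(8.40752e-05) = 0.0091693.
z = (0.1488921 − 0.1675370)/0.0091693 = -0.0186449/0.0091693 = -2.0334.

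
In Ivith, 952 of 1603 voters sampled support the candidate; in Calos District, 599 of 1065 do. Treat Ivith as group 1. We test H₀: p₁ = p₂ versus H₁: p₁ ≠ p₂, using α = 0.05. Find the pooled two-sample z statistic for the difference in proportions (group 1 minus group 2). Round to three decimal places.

z = 1.612

p̂₁ = 952/1603 ≈ 0.593886, p̂₂ = 599/1065 ≈ 0.562441.
Pooled p̂ = (952+599)/(1603+1065) = 1551/2668 = 0.581334.
SE = √(0.243385 × 0.0015628) = 0.019503.
z = (0.593886 − 0.562441)/0.019503 = 0.031445/0.019503 = 1.612.
p-value = 2·P(Z > 1.612) ≈ 0.1069; since p > α = 0.05, fail to reject H₀.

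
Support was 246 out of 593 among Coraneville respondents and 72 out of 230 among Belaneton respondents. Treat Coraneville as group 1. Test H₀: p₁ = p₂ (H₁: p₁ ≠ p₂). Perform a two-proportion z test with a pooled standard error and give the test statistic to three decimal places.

z = 2.691

p̂₁ = 246/593 ≈ 0.414840, p̂₂ = 72/230 ≈ 0.313043.
Pooled p̂ = (246+72)/(593+230) = 318/823 = 0.386391.
SE = √(p̂(1−p̂)(1/n₁+1/n₂)) = √(0.386391·0.613609·0.00603417) = √(0.00143066) = 0.037824.
z = (0.414840 − 0.313043)/0.037824 = 0.101797/0.037824 = 2.691.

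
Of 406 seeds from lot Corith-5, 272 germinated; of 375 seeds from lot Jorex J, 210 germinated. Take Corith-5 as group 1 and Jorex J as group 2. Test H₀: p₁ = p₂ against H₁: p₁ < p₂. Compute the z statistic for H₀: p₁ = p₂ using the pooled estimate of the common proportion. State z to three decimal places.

z = 3.158

p̂₁ = 272/406 = 0.669951, p̂₂ = 210/375 = 0.560000.
Pooled p̂ = (272+210)/(406+375) = 482/781 = 0.617157.
SE = √(p̂(1−p̂)(1/n₁+1/n₂)) = √(0.617157·0.382843·0.00512972) = √(0.00121202) = 0.034814.
z = (0.669951 − 0.560000)/0.034814 = 0.109951/0.034814 = 3.158.
p-value = P(Z < 3.158) ≈ 0.9992.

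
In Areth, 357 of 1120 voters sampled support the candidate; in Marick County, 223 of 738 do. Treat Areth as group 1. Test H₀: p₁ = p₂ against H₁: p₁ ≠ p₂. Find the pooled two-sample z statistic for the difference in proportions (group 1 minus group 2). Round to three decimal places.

z = 0.755

p̂₁ = 357/1120 = 0.31875, p̂₂ = 223/738 = 0.30217.
Pooled p̂ = (357+223)/(1120+738) = 580/1858 = 0.31216.
SE = √(0.214717 × 0.00224787) = 0.02197.
z = (0.31875 − 0.30217)/0.02197 = 0.01658/0.02197 = 0.755.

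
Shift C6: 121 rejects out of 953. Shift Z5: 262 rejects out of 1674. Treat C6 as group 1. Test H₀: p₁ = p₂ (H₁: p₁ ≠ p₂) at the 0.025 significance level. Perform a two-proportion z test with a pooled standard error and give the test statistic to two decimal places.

z = -2.06

p̂₁ = 121/953 = 0.1270, p̂₂ = 262/1674 = 0.1565.
Pooled p̂ = (121+262)/(953+1674) = 383/2627 = 0.1458.
SE = √(0.124538 × 0.00164669) = 0.0143.
z = (0.1270 − 0.1565)/0.0143 = -0.0295/0.0143 = -2.06.
p-value = 2·P(Z > 2.063) ≈ 0.0391; since p > α = 0.025, fail to reject H₀.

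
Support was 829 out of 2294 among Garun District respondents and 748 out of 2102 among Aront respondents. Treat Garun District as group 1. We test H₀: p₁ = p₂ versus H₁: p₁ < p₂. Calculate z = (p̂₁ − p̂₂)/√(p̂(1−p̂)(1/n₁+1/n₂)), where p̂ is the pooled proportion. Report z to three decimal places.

p̂₁ = 829/2294 = 0.36138, p̂₂ = 748/2102 = 0.35585.
Pooled p̂ = (829+748)/(2294+2102) = 1577/4396 = 0.35874.
SE = √(0.230044 × 0.000911657) = 0.01448.
z = (0.36138 − 0.35585)/0.01448 = 0.00553/0.01448 = 0.382.

z = 0.382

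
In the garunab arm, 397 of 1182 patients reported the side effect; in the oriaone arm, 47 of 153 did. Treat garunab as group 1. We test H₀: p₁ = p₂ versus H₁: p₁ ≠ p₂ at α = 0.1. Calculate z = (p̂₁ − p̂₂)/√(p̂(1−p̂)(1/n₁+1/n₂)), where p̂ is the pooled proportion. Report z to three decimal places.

p̂₁ = 397/1182 ≈ 0.335871, p̂₂ = 47/153 ≈ 0.307190.
Pooled p̂ = (397+47)/(1182+153) = 444/1335 = 0.332584.
SE = √(p̂(1−p̂)(1/n₁+1/n₂)) = √(0.332584·0.667416·0.00738197) = √(0.00163859) = 0.040480.
z = (0.335871 − 0.307190)/0.040480 = 0.028681/0.040480 = 0.709.
p-value = 2·P(Z > 0.709) ≈ 0.4786; since p > α = 0.1, fail to reject H₀.

z = 0.709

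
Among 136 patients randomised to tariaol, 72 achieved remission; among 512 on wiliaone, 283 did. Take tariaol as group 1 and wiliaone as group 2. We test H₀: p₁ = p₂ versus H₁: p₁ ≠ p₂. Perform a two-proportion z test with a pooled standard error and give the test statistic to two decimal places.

z = -0.49

p̂₁ = 72/136 = 0.5294, p̂₂ = 283/512 = 0.5527.
Pooled p̂ = (72+283)/(136+512) = 355/648 = 0.5478.
SE = √(0.247711 × 0.00930607) = 0.0480.
z = (0.5294 − 0.5527)/0.0480 = -0.0233/0.0480 = -0.49.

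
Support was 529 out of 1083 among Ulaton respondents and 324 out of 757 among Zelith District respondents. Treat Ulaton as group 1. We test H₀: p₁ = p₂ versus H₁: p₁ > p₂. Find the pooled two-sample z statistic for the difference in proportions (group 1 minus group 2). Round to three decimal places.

p̂₁ = 529/1083 = 0.48846, p̂₂ = 324/757 = 0.42801.
Pooled p̂ = (529+324)/(1083+757) = 853/1840 = 0.46359.
SE = √(0.248674 × 0.00224436) = 0.02362.
z = (0.48846 − 0.42801)/0.02362 = 0.06045/0.02362 = 2.559.
p-value = P(Z > 2.559) ≈ 0.0053.

z = 2.559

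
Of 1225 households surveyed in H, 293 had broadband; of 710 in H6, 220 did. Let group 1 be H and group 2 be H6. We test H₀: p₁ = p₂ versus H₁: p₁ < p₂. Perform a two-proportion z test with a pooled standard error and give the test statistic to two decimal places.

p̂₁ = 293/1225 = 0.23918, p̂₂ = 220/710 = 0.30986.
Pooled p̂ = (293+220)/(1225+710) = 513/1935 = 0.26512.
SE = √(0.19483 × 0.00222478) = 0.02082.
z = (0.23918 − 0.30986)/0.02082 = -0.07068/0.02082 = -3.39.
p-value = P(Z < -3.395) ≈ 0.0003.

z = -3.39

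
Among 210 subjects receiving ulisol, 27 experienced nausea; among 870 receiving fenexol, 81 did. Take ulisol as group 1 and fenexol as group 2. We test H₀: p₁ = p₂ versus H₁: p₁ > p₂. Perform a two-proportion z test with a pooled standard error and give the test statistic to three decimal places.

z = 1.538

p̂₁ = 27/210 ≈ 0.128571, p̂₂ = 81/870 ≈ 0.093103.
Pooled p̂ = (27+81)/(210+870) = 108/1080 = 0.100000.
SE = √(0.09 × 0.00591133) = 0.023066.
z = (0.128571 − 0.093103)/0.023066 = 0.035468/0.023066 = 1.538.
p-value = P(Z > 1.538) ≈ 0.0621.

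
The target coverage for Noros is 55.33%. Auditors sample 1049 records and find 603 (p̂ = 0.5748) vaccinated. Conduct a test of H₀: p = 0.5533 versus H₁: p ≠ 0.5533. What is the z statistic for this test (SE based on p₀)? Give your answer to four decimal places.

p̂ = 603/1049 ≈ 0.574833.
Standard error under H₀: √(0.5533×0.4467/1049) = 0.015350.
z = (0.574833 − 0.5533)/0.015350 = 0.021533/0.015350 = 1.4028.

z = 1.4028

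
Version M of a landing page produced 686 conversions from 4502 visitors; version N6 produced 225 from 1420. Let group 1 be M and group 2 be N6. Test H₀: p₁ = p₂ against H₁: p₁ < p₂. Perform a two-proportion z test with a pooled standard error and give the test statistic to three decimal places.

z = -0.553

p̂₁ = 686/4502 ≈ 0.15238, p̂₂ = 225/1420 ≈ 0.15845.
Pooled p̂ = (686+225)/(4502+1420) = 911/5922 = 0.15383.
SE = √(0.130169 × 0.000926349) = 0.01098.
z = (0.15238 − 0.15845)/0.01098 = -0.00607/0.01098 = -0.553.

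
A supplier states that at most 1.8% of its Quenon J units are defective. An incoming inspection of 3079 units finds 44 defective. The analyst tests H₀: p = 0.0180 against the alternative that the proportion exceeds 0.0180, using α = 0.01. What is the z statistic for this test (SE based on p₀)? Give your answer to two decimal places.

p̂ = 44/3079 ≈ 0.01429.
Under H₀, SE = √(0.018·0.982/3079) = √(5.74082e-06) = 0.00240.
z = (0.01429 − 0.018)/0.00240 = -0.00371/0.00240 = -1.55.
p-value = P(Z > -1.548) ≈ 0.9392. With α = 0.01, fail to reject H₀.

z = -1.55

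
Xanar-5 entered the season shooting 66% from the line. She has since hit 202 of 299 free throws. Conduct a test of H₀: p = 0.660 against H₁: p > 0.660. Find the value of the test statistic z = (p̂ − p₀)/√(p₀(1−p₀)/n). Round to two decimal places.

z = 0.57

p̂ = 202/299 = 0.6756.
SE = √(p₀(1−p₀)/n) = √(0.2244/299) = 0.0274.
z = (0.6756 − 0.66)/0.0274 = 0.0156/0.0274 = 0.57.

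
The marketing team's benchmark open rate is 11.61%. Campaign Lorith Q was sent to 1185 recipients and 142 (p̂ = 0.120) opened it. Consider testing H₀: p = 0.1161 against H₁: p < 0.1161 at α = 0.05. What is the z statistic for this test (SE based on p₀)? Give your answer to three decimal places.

p̂ = 142/1185 = 0.11983.
Standard error under H₀: √(0.1161×0.8839/1185) = 0.00931.
z = (0.11983 − 0.1161)/0.00931 = 0.00373/0.00931 = 0.401.
p-value = P(Z < 0.401) ≈ 0.6558; since p > α = 0.05, fail to reject H₀.

z = 0.401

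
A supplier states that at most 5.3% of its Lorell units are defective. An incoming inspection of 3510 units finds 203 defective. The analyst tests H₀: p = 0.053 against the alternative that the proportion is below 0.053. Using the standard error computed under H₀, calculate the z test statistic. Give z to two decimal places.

z = 1.28

p̂ = 203/3510 = 0.05783.
SE = √(p₀(1−p₀)/n) = √(0.050191/3510) = 0.00378.
z = (0.05783 − 0.053)/0.00378 = 0.00483/0.00378 = 1.28.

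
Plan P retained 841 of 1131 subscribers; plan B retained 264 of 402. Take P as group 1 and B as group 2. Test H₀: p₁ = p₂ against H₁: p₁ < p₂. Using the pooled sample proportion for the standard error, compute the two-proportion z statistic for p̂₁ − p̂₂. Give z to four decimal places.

z = 3.3350

p̂₁ = 841/1131 ≈ 0.743590, p̂₂ = 264/402 ≈ 0.656716.
Pooled p̂ = (841+264)/(1131+402) = 1105/1533 = 0.720809.
SE = √(p̂(1−p̂)(1/n₁+1/n₂)) = √(0.720809·0.279191·0.00337174) = √(0.00067854) = 0.026049.
z = (0.743590 − 0.656716)/0.026049 = 0.086874/0.026049 = 3.3350.
p-value = P(Z < 3.335) ≈ 0.9996.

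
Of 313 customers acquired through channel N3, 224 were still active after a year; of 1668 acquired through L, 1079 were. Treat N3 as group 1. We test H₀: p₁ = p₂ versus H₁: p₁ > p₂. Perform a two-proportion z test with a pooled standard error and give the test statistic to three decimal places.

z = 2.353

p̂₁ = 224/313 ≈ 0.71565, p̂₂ = 1079/1668 ≈ 0.64688.
Pooled p̂ = (224+1079)/(313+1668) = 1303/1981 = 0.65775.
SE = √(p̂(1−p̂)(1/n₁+1/n₂)) = √(0.65775·0.34225·0.00379441) = √(0.00085418) = 0.02923.
z = (0.71565 − 0.64688)/0.02923 = 0.06877/0.02923 = 2.353.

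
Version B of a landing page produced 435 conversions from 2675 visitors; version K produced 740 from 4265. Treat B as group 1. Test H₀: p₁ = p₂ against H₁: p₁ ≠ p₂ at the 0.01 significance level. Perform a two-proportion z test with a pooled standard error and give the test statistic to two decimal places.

p̂₁ = 435/2675 = 0.1626, p̂₂ = 740/4265 = 0.1735.
Pooled p̂ = (435+740)/(2675+4265) = 1175/6940 = 0.1693.
SE = √(0.140643 × 0.000608298) = 0.0092.
z = (0.1626 − 0.1735)/0.0092 = -0.0109/0.0092 = -1.18.
p-value = 2·P(Z > 1.177) ≈ 0.2391, so at α = 0.01 we fail to reject H₀.

z = -1.18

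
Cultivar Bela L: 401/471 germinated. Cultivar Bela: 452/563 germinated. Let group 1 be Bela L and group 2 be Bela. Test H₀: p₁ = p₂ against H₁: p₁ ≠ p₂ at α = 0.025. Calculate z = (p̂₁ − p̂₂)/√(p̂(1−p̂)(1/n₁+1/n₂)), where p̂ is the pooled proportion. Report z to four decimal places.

p̂₁ = 401/471 ≈ 0.8513800, p̂₂ = 452/563 ≈ 0.8028419.
Pooled p̂ = (401+452)/(471+563) = 853/1034 = 0.8249516.
SE = √(p̂(1−p̂)(1/n₁+1/n₂)) = √(0.8249516·0.1750484·0.00389934) = √(0.00056309) = 0.0237295.
z = (0.8513800 − 0.8028419)/0.0237295 = 0.0485381/0.0237295 = 2.0455.
Two-sided p-value ≈ 2·Φ(−2.045) = 0.0408; since p > α = 0.025, fail to reject H₀.

z = 2.0455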